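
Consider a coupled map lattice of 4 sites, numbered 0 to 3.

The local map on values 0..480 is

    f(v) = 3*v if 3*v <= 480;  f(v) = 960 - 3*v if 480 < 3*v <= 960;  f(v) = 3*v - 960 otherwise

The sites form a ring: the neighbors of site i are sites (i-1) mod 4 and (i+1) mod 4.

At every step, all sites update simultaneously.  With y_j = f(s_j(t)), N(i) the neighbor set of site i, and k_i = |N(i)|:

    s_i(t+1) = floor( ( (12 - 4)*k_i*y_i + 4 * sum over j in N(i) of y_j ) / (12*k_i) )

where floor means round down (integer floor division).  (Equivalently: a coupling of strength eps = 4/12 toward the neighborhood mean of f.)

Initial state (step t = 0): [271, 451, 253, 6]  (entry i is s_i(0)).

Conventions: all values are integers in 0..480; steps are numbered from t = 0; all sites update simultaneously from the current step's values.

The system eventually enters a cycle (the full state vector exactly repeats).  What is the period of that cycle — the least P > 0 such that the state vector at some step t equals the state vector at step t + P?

Simulating step by step:
t=0: [271, 451, 253, 6]
t=1: [166, 320, 202, 70]
t=2: [343, 136, 271, 276]
t=3: [136, 308, 188, 124]
t=4: [340, 158, 332, 382]
t=5: [150, 332, 134, 140]
t=6: [376, 166, 344, 422]
t=7: [240, 348, 176, 244]
t=8: [212, 168, 340, 264]
t=9: [320, 368, 144, 176]
t=10: [96, 168, 384, 360]
t=11: [288, 384, 224, 160]
t=12: [176, 192, 304, 384]
t=13: [384, 336, 128, 208]
t=14: [192, 128, 320, 320]
t=15: [320, 320, 64, 64]
t=16: [32, 32, 160, 160]
t=17: [160, 160, 416, 416]
t=18: [448, 448, 320, 320]
t=19: [320, 320, 64, 64]

Answer: 4
Key observation: The state at step 15, [320, 320, 64, 64], reappears at step 19 — and no state repeats earlier — so the cycle the system enters has period 4.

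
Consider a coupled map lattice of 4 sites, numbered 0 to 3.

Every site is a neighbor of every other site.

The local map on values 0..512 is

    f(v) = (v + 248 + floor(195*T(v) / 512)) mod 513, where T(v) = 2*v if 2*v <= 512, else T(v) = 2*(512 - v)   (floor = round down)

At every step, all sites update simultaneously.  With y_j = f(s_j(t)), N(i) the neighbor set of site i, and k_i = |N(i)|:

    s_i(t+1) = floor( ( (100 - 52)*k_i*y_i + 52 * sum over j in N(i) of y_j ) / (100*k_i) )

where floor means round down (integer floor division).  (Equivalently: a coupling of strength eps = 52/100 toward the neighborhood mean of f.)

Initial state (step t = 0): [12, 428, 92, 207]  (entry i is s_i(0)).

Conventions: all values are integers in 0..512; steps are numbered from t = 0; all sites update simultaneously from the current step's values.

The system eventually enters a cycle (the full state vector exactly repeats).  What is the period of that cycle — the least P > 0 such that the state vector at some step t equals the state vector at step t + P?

Answer: 13
Key observation: The state at step 11, [241, 241, 241, 241], reappears at step 24 — and no state repeats earlier — so the cycle the system enters has period 13.

Derivation:
t=0: [12, 428, 92, 207]
t=1: [256, 243, 299, 204]
t=2: [167, 160, 170, 139]
t=3: [107, 103, 109, 249]
t=4: [389, 387, 391, 309]
t=5: [213, 213, 214, 208]
t=6: [108, 108, 109, 106]
t=7: [437, 437, 438, 436]
t=8: [228, 228, 228, 228]
t=9: [136, 136, 136, 136]
t=10: [487, 487, 487, 487]
t=11: [241, 241, 241, 241]
t=12: [159, 159, 159, 159]
t=13: [15, 15, 15, 15]
t=14: [274, 274, 274, 274]
t=15: [190, 190, 190, 190]
t=16: [69, 69, 69, 69]
t=17: [369, 369, 369, 369]
t=18: [212, 212, 212, 212]
t=19: [108, 108, 108, 108]
t=20: [438, 438, 438, 438]
t=21: [229, 229, 229, 229]
t=22: [138, 138, 138, 138]
t=23: [491, 491, 491, 491]
t=24: [241, 241, 241, 241]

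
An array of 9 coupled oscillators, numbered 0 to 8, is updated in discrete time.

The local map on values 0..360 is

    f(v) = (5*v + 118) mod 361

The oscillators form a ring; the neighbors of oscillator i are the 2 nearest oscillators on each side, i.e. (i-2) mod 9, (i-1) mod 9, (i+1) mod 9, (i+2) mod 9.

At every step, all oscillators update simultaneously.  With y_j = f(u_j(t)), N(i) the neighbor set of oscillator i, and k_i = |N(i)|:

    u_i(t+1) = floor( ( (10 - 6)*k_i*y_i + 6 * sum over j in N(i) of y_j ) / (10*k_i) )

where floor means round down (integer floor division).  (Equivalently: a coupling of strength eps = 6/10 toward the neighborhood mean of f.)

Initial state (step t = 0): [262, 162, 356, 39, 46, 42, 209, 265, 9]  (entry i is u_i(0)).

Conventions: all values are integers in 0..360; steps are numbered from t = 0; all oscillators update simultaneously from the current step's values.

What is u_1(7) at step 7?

Answer: u_1(7) = 267

Derivation:
t=0: [262, 162, 356, 39, 46, 42, 209, 265, 9]
t=1: [261, 219, 219, 271, 261, 296, 211, 281, 213]
t=2: [201, 141, 177, 124, 196, 142, 136, 134, 135]
t=3: [93, 101, 138, 81, 77, 68, 69, 70, 70]
t=4: [173, 191, 152, 152, 123, 115, 108, 122, 146]
t=5: [200, 245, 179, 189, 145, 203, 190, 154, 187]
t=6: [171, 253, 229, 244, 202, 166, 238, 180, 253]
t=7: [261, 267, 199, 214, 150, 213, 220, 268, 280]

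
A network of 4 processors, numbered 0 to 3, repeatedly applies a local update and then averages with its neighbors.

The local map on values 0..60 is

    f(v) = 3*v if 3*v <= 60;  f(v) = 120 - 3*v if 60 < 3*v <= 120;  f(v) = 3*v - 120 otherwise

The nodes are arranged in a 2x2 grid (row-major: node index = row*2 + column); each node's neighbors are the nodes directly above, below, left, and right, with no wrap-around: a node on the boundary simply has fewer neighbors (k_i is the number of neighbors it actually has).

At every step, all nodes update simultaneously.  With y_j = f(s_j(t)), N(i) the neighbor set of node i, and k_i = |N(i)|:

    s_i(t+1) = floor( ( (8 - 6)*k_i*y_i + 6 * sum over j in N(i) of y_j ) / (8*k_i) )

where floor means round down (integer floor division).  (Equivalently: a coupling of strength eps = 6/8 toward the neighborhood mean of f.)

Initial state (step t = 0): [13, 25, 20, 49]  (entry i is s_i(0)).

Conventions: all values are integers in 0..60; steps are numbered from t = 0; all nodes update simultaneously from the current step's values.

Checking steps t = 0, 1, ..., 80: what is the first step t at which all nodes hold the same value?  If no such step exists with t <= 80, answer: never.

Answer: 17
Key observation: Synchronization is absorbing here: once all nodes are equal they stay equal, and step 17 is the first all-equal step.

Derivation:
t=0: [13, 25, 20, 49]  (not all equal)
t=1: [49, 36, 39, 46]  (not all equal)
t=2: [12, 19, 17, 10]  (not all equal)
t=3: [49, 39, 37, 48]  (not all equal)
t=4: [11, 19, 21, 10]  (not all equal)
t=5: [51, 37, 37, 50]  (not all equal)
t=6: [15, 25, 25, 14]  (not all equal)
t=7: [45, 43, 43, 44]  (not all equal)
t=8: [10, 12, 12, 9]  (not all equal)
t=9: [34, 30, 30, 33]  (not all equal)
t=10: [27, 22, 22, 27]  (not all equal)
t=11: [50, 42, 42, 50]  (not all equal)
t=12: [12, 24, 24, 12]  (not all equal)
t=13: [45, 39, 39, 45]  (not all equal)
t=14: [6, 12, 12, 6]  (not all equal)
t=15: [31, 22, 22, 31]  (not all equal)
t=16: [47, 33, 33, 47]  (not all equal)
t=17: [21, 21, 21, 21]  (all equal)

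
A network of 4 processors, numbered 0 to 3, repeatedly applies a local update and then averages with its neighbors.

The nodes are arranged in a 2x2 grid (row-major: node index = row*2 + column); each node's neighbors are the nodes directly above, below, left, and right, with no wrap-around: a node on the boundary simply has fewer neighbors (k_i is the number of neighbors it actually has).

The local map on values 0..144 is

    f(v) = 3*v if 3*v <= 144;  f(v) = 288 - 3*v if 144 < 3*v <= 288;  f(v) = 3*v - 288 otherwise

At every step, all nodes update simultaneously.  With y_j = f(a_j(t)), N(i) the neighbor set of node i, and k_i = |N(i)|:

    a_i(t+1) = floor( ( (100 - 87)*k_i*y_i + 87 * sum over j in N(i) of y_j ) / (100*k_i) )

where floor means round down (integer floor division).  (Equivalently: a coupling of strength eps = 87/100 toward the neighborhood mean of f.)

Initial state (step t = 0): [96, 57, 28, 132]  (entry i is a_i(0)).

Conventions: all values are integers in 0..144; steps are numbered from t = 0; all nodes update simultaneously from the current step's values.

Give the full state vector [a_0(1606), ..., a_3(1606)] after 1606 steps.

Simulating step by step:
t=0: [96, 57, 28, 132]
t=1: [87, 62, 57, 101]
t=2: [98, 31, 33, 97]
t=3: [84, 16, 16, 83]
t=4: [46, 38, 38, 46]
t=5: [117, 134, 134, 117]
t=6: [107, 69, 69, 107]
t=7: [74, 39, 39, 74]
t=8: [110, 72, 72, 110]
t=9: [68, 45, 45, 68]
t=10: [128, 90, 90, 128]
t=11: [28, 85, 85, 28]
t=12: [39, 77, 77, 39]
t=13: [64, 109, 109, 64]
t=14: [46, 88, 88, 46]
t=15: [38, 123, 123, 38]
t=16: [85, 109, 109, 85]
t=17: [38, 33, 33, 38]
t=18: [100, 112, 112, 100]
t=19: [43, 16, 16, 43]
t=20: [58, 118, 118, 58]
t=21: [72, 107, 107, 72]
t=22: [38, 66, 66, 38]
t=23: [93, 110, 110, 93]
t=24: [37, 13, 13, 37]
t=25: [48, 101, 101, 48]
t=26: [31, 127, 127, 31]
t=27: [93, 93, 93, 93]
t=28: [9, 9, 9, 9]
t=29: [27, 27, 27, 27]
t=30: [81, 81, 81, 81]
t=31: [45, 45, 45, 45]
t=32: [135, 135, 135, 135]
t=33: [117, 117, 117, 117]
t=34: [63, 63, 63, 63]
t=35: [99, 99, 99, 99]
t=36: [9, 9, 9, 9]

Answer: [81, 81, 81, 81]
Key observation: The state at step 28, [9, 9, 9, 9], reappears at step 36: the system is in a cycle of period 8 from step 28 on.  Therefore the state at step 1606 equals the state at step 28 + ((1606 - 28) mod 8) = 30, which is [81, 81, 81, 81].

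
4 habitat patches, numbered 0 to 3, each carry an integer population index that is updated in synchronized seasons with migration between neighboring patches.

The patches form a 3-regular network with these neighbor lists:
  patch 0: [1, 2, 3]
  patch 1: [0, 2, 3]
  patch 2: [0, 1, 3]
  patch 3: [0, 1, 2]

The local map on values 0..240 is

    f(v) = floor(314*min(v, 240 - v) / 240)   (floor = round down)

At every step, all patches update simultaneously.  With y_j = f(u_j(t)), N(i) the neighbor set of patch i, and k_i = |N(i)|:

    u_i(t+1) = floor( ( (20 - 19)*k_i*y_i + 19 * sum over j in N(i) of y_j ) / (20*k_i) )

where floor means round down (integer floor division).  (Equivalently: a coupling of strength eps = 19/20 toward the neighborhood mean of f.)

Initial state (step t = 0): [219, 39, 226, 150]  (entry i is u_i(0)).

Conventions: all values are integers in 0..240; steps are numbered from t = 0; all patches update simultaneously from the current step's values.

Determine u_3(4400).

Answer: u_3(4400) = 116
Key observation: The state at step 11, [151, 151, 151, 151], reappears at step 13: the system is in a cycle of period 2 from step 11 on.  Therefore the state at step 4400 equals the state at step 11 + ((4400 - 11) mod 2) = 12, which is [116, 116, 116, 116].

Derivation:
t=0: [219, 39, 226, 150]
t=1: [60, 53, 62, 36]
t=2: [66, 68, 65, 74]
t=3: [89, 88, 89, 86]
t=4: [114, 114, 114, 115]
t=5: [149, 149, 149, 149]
t=6: [119, 119, 119, 119]
t=7: [155, 155, 155, 155]
t=8: [111, 111, 111, 111]
t=9: [145, 145, 145, 145]
t=10: [124, 124, 124, 124]
t=11: [151, 151, 151, 151]
t=12: [116, 116, 116, 116]
t=13: [151, 151, 151, 151]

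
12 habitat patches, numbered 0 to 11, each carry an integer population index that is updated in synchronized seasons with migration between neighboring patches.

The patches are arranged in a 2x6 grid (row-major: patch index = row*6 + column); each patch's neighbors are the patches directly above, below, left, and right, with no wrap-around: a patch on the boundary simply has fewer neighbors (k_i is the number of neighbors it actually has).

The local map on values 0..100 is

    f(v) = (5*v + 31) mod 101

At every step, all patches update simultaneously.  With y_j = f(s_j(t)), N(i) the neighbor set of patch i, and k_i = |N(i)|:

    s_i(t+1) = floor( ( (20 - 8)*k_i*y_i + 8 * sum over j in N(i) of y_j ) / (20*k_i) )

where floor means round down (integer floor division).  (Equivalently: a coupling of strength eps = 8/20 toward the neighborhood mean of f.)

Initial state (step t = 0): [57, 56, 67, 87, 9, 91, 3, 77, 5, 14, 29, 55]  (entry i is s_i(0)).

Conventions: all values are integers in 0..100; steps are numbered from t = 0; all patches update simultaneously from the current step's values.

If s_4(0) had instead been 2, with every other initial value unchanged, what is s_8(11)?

Answer: s_8(11) = 35
Key observation: This trace re-runs the system from the modified initial state.

Derivation:
t=0: [57, 56, 67, 87, 2, 91, 3, 77, 5, 14, 29, 55]
t=1: [18, 16, 54, 51, 53, 58, 32, 21, 43, 25, 50, 33]
t=2: [32, 26, 77, 83, 80, 48, 65, 40, 51, 60, 79, 76]
t=3: [76, 53, 32, 34, 33, 48, 55, 43, 59, 36, 21, 22]
t=4: [23, 75, 82, 85, 84, 68, 12, 42, 32, 26, 40, 44]
t=5: [45, 17, 41, 50, 48, 60, 71, 47, 72, 58, 38, 48]
t=6: [52, 29, 44, 63, 58, 44, 73, 63, 68, 35, 32, 50]
t=7: [87, 69, 54, 35, 35, 48, 82, 57, 53, 29, 67, 75]
t=8: [59, 67, 82, 26, 20, 42, 37, 35, 81, 66, 48, 27]
t=9: [29, 46, 42, 52, 40, 42, 13, 16, 32, 56, 61, 60]
t=10: [76, 51, 55, 63, 38, 34, 74, 38, 61, 33, 28, 31]
t=11: [40, 54, 23, 41, 39, 80, 64, 40, 35, 76, 68, 85]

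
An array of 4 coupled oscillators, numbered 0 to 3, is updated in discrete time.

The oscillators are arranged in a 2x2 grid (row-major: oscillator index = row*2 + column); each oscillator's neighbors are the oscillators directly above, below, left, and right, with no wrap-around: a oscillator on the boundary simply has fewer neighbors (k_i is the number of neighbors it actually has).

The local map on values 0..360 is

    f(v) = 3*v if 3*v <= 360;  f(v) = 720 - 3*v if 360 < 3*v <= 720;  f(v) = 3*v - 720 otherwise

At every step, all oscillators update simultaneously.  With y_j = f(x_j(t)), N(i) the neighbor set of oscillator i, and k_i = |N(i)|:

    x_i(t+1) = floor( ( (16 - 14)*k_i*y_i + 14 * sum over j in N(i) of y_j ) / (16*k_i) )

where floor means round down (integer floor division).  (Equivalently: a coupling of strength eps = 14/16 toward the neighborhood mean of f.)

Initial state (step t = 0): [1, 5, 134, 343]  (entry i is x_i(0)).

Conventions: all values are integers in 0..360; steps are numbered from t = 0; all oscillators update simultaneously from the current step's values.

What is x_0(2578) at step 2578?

Answer: x_0(2578) = 144
Key observation: The state at step 34, [144, 144, 144, 144], reappears at step 36: the system is in a cycle of period 2 from step 34 on.  Therefore the state at step 2578 equals the state at step 34 + ((2578 - 34) mod 2) = 34, which is [144, 144, 144, 144].

Derivation:
t=0: [1, 5, 134, 343]
t=1: [146, 138, 176, 184]
t=2: [253, 235, 220, 238]
t=3: [37, 21, 27, 33]
t=4: [76, 99, 102, 75]
t=5: [292, 235, 236, 291]
t=6: [31, 137, 136, 30]
t=7: [283, 118, 119, 282]
t=8: [327, 155, 156, 326]
t=9: [254, 258, 258, 254]
t=10: [52, 43, 43, 52]
t=11: [132, 152, 152, 132]
t=12: [271, 316, 316, 271]
t=13: [211, 109, 109, 211]
t=14: [297, 117, 117, 297]
t=15: [328, 193, 193, 328]
t=16: [156, 248, 248, 156]
t=17: [52, 223, 223, 52]
t=18: [64, 142, 142, 64]
t=19: [281, 204, 204, 281]
t=20: [109, 121, 121, 109]
t=21: [353, 330, 330, 353]
t=22: [278, 330, 330, 278]
t=23: [250, 133, 133, 250]
t=24: [284, 66, 66, 284]
t=25: [189, 140, 140, 189]
t=26: [281, 171, 171, 281]
t=27: [196, 133, 133, 196]
t=28: [297, 155, 155, 297]
t=29: [244, 181, 181, 244]
t=30: [156, 32, 32, 156]
t=31: [115, 232, 232, 115]
t=32: [64, 304, 304, 64]
t=33: [192, 192, 192, 192]
t=34: [144, 144, 144, 144]
t=35: [288, 288, 288, 288]
t=36: [144, 144, 144, 144]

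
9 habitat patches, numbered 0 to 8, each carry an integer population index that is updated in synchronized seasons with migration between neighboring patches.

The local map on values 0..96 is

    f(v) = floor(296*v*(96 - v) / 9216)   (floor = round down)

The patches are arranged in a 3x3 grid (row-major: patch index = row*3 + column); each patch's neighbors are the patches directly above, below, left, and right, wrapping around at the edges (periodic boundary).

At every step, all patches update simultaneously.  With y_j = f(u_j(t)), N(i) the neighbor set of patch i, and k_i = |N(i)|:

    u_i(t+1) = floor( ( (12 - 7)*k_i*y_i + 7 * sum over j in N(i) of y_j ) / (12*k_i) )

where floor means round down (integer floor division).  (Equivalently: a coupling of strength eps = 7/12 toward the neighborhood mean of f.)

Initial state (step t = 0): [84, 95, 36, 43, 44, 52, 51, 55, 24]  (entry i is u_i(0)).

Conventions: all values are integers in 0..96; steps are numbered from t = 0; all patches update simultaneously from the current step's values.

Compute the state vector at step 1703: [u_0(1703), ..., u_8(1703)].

Simulating step by step:
t=0: [84, 95, 36, 43, 44, 52, 51, 55, 24]
t=1: [45, 37, 52, 67, 62, 69, 64, 59, 64]
t=2: [69, 70, 69, 64, 65, 63, 66, 68, 66]
t=3: [60, 59, 60, 63, 63, 64, 62, 61, 62]
t=4: [68, 68, 68, 66, 66, 66, 67, 67, 67]
t=5: [61, 61, 61, 62, 62, 62, 62, 62, 62]
t=6: [67, 67, 67, 67, 67, 67, 67, 67, 67]
t=7: [62, 62, 62, 62, 62, 62, 62, 62, 62]
t=8: [67, 67, 67, 67, 67, 67, 67, 67, 67]

Answer: [62, 62, 62, 62, 62, 62, 62, 62, 62]
Key observation: The state at step 6, [67, 67, 67, 67, 67, 67, 67, 67, 67], reappears at step 8: the system is in a cycle of period 2 from step 6 on.  Therefore the state at step 1703 equals the state at step 6 + ((1703 - 6) mod 2) = 7, which is [62, 62, 62, 62, 62, 62, 62, 62, 62].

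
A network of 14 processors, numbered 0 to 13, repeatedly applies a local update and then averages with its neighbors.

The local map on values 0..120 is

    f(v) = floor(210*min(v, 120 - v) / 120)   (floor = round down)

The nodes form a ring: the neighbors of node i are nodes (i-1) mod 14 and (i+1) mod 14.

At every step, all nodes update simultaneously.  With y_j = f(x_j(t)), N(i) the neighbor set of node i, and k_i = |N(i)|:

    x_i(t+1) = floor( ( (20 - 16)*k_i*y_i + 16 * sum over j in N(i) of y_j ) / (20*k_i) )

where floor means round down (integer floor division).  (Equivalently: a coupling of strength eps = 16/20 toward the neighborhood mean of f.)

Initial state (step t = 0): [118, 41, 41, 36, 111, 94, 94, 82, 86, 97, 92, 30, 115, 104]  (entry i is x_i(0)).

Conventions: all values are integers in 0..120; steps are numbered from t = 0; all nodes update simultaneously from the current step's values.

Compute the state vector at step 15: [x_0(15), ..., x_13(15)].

Answer: [83, 77, 56, 51, 52, 62, 64, 62, 58, 60, 78, 83, 93, 93]

Derivation:
t=0: [118, 41, 41, 36, 111, 94, 94, 82, 86, 97, 92, 30, 115, 104]
t=1: [40, 43, 67, 47, 46, 33, 53, 54, 54, 51, 46, 33, 33, 10]
t=2: [50, 79, 81, 85, 71, 80, 78, 93, 92, 87, 74, 66, 41, 54]
t=3: [83, 76, 66, 73, 69, 77, 61, 58, 51, 63, 76, 79, 89, 82]
t=4: [70, 78, 82, 89, 80, 91, 91, 97, 97, 86, 83, 66, 65, 60]
t=5: [88, 75, 64, 65, 55, 58, 46, 44, 47, 53, 74, 82, 98, 94]
t=6: [60, 77, 89, 96, 98, 90, 87, 80, 84, 83, 79, 60, 52, 46]
t=7: [83, 78, 57, 45, 45, 48, 60, 62, 66, 66, 81, 85, 92, 94]
t=8: [60, 79, 80, 86, 80, 90, 95, 99, 96, 83, 75, 59, 52, 54]
t=9: [87, 84, 66, 67, 58, 55, 43, 41, 48, 60, 82, 88, 97, 97]
t=10: [52, 73, 80, 96, 95, 89, 81, 77, 87, 81, 77, 53, 46, 46]
t=11: [83, 80, 63, 53, 47, 55, 65, 65, 68, 66, 79, 80, 84, 84]
t=12: [66, 79, 84, 90, 91, 90, 96, 94, 94, 83, 79, 67, 65, 63]
t=13: [86, 77, 61, 55, 51, 47, 47, 43, 52, 59, 76, 85, 95, 95]
t=14: [59, 79, 89, 96, 89, 84, 79, 84, 89, 87, 81, 60, 50, 49]
t=15: [83, 77, 56, 51, 52, 62, 64, 62, 58, 60, 78, 83, 93, 93]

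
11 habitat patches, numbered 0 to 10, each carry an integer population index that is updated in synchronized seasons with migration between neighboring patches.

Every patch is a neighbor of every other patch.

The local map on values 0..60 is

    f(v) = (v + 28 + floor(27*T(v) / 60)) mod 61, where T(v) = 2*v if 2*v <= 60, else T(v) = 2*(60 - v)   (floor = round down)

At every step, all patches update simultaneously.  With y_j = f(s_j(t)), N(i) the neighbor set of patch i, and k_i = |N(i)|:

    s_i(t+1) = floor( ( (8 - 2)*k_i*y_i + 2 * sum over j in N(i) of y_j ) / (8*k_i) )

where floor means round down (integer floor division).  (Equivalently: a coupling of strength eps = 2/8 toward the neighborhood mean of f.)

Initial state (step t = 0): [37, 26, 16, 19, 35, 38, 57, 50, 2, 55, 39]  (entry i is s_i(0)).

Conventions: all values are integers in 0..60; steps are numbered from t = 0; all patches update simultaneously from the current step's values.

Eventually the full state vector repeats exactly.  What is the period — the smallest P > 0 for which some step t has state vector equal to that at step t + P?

Answer: 3
Key observation: The state at step 13, [26, 26, 26, 26, 26, 26, 26, 26, 26, 26, 26], reappears at step 16 — and no state repeats earlier — so the cycle the system enters has period 3.

Derivation:
t=0: [37, 26, 16, 19, 35, 38, 57, 50, 2, 55, 39]
t=1: [24, 18, 49, 9, 24, 24, 25, 25, 29, 25, 24]
t=2: [13, 5, 22, 37, 13, 13, 14, 14, 20, 14, 13]
t=3: [48, 37, 16, 28, 48, 48, 50, 50, 14, 50, 48]
t=4: [26, 25, 50, 22, 26, 26, 27, 27, 47, 27, 26]
t=5: [16, 14, 23, 10, 16, 16, 17, 17, 22, 17, 16]
t=6: [55, 52, 20, 47, 55, 55, 56, 56, 19, 56, 55]
t=7: [24, 24, 9, 24, 24, 24, 24, 24, 8, 24, 24]
t=8: [13, 13, 37, 13, 13, 13, 13, 13, 36, 13, 13]
t=9: [50, 50, 30, 50, 50, 50, 50, 50, 30, 50, 50]
t=10: [25, 25, 24, 25, 25, 25, 25, 25, 24, 25, 25]
t=11: [13, 13, 12, 13, 13, 13, 13, 13, 12, 13, 13]
t=12: [51, 51, 50, 51, 51, 51, 51, 51, 50, 51, 51]
t=13: [26, 26, 26, 26, 26, 26, 26, 26, 26, 26, 26]
t=14: [16, 16, 16, 16, 16, 16, 16, 16, 16, 16, 16]
t=15: [58, 58, 58, 58, 58, 58, 58, 58, 58, 58, 58]
t=16: [26, 26, 26, 26, 26, 26, 26, 26, 26, 26, 26]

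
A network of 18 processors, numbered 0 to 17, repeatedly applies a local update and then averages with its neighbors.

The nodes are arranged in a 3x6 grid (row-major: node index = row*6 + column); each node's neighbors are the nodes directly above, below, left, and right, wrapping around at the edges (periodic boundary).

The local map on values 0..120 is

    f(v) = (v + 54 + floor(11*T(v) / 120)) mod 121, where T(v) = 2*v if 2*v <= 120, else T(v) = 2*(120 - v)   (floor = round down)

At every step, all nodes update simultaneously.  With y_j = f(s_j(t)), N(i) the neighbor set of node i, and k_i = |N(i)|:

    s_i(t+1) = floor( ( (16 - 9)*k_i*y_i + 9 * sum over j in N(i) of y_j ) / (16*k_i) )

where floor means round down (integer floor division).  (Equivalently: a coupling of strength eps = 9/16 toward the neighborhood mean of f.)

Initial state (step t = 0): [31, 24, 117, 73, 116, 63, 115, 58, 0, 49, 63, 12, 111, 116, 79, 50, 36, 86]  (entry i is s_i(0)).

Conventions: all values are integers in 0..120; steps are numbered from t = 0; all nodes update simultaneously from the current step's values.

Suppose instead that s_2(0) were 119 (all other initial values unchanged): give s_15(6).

Answer: s_15(6) = 46
Key observation: This trace re-runs the system from the modified initial state.

Derivation:
t=0: [31, 24, 119, 73, 116, 63, 115, 58, 0, 49, 63, 12, 111, 116, 79, 50, 36, 86]
t=1: [64, 62, 46, 51, 38, 35, 49, 33, 49, 74, 48, 41, 49, 42, 46, 83, 69, 41]
t=2: [48, 45, 94, 84, 89, 85, 92, 87, 94, 56, 79, 103, 93, 89, 95, 44, 51, 89]
t=3: [74, 74, 40, 50, 37, 39, 41, 38, 42, 77, 50, 31, 40, 39, 41, 87, 75, 40]
t=4: [51, 50, 91, 83, 90, 86, 87, 87, 89, 57, 80, 97, 88, 88, 91, 46, 54, 87]
t=5: [76, 76, 39, 32, 38, 39, 39, 38, 23, 24, 33, 28, 38, 38, 39, 70, 76, 39]
t=6: [51, 51, 84, 80, 85, 86, 85, 84, 88, 74, 80, 93, 87, 86, 84, 46, 50, 86]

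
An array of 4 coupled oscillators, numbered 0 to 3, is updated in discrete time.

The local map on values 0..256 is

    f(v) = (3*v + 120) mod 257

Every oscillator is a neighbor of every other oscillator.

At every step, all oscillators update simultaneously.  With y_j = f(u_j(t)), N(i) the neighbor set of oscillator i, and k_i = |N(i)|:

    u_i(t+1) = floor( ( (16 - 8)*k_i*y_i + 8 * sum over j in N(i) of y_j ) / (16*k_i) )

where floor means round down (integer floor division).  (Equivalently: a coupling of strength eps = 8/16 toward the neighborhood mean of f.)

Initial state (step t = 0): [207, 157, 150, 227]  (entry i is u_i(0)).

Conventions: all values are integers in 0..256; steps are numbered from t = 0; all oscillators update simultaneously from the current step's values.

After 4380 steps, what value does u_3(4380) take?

Answer: u_3(4380) = 78
Key observation: The state at step 19, [86, 122, 115, 107], reappears at step 28: the system is in a cycle of period 9 from step 19 on.  Therefore the state at step 4380 equals the state at step 19 + ((4380 - 19) mod 9) = 24, which is [143, 93, 86, 78].

Derivation:
t=0: [207, 157, 150, 227]
t=1: [140, 90, 83, 75]
t=2: [68, 104, 97, 89]
t=3: [110, 146, 139, 131]
t=4: [150, 100, 93, 171]
t=5: [98, 134, 127, 119]
t=6: [157, 107, 186, 178]
t=7: [119, 155, 148, 140]
t=8: [134, 84, 77, 69]
t=9: [50, 86, 79, 71]
t=10: [56, 92, 85, 77]
t=11: [74, 110, 103, 95]
t=12: [128, 164, 157, 149]
t=13: [161, 111, 104, 96]
t=14: [131, 167, 160, 152]
t=15: [170, 120, 113, 105]
t=16: [158, 194, 187, 179]
t=17: [123, 159, 152, 144]
t=18: [146, 96, 89, 81]
t=19: [86, 122, 115, 107]
t=20: [164, 200, 193, 185]
t=21: [141, 177, 170, 162]
t=22: [72, 108, 101, 93]
t=23: [122, 158, 151, 143]
t=24: [143, 93, 86, 78]
t=25: [77, 113, 106, 98]
t=26: [137, 173, 166, 158]
t=27: [60, 96, 89, 81]
t=28: [86, 122, 115, 107]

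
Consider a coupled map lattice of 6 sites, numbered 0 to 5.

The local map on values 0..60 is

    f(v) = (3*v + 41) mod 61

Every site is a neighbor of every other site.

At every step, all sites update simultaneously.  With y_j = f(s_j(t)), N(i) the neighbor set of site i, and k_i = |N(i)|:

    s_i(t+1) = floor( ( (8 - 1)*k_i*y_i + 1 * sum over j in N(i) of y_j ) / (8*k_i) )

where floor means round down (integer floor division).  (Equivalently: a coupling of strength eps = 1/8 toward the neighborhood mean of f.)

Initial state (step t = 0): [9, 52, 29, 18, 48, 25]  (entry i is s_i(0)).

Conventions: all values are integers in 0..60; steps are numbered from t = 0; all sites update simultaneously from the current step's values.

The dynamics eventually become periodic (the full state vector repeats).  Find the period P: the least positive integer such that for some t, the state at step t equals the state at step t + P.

Simulating step by step:
t=0: [9, 52, 29, 18, 48, 25]
t=1: [8, 14, 8, 31, 4, 49]
t=2: [5, 21, 5, 12, 47, 6]
t=3: [54, 43, 54, 20, 58, 57]
t=4: [21, 45, 21, 38, 31, 29]
t=5: [41, 50, 41, 32, 14, 9]
t=6: [39, 10, 39, 16, 22, 9]
t=7: [34, 12, 34, 27, 43, 10]
t=8: [20, 16, 20, 2, 43, 11]
t=9: [39, 29, 39, 45, 46, 16]
t=10: [36, 10, 36, 51, 53, 29]
t=11: [25, 10, 25, 11, 16, 7]
t=12: [50, 12, 50, 15, 27, 4]
t=13: [9, 16, 9, 24, 2, 47]
t=14: [10, 28, 10, 49, 44, 56]
t=15: [11, 5, 11, 6, 45, 24]
t=16: [17, 53, 17, 56, 52, 50]
t=17: [29, 17, 29, 25, 15, 9]
t=18: [8, 29, 8, 50, 24, 9]
t=19: [5, 7, 5, 8, 46, 7]
t=20: [51, 5, 51, 7, 52, 5]
t=21: [13, 51, 13, 4, 15, 51]
t=22: [19, 12, 19, 48, 24, 12]
t=23: [35, 17, 35, 5, 48, 17]
t=24: [24, 30, 24, 51, 5, 30]
t=25: [48, 12, 48, 14, 52, 12]
t=26: [3, 15, 3, 20, 13, 15]
t=27: [47, 26, 47, 39, 21, 26]
t=28: [58, 57, 58, 38, 44, 57]
t=29: [32, 29, 32, 33, 48, 29]
t=30: [14, 6, 14, 16, 3, 6]
t=31: [24, 56, 24, 29, 48, 56]
t=32: [48, 26, 48, 9, 5, 26]
t=33: [6, 53, 6, 10, 52, 53]
t=34: [54, 18, 54, 12, 16, 18]
t=35: [20, 32, 20, 17, 27, 32]
t=36: [37, 16, 37, 29, 3, 16]
t=37: [29, 28, 29, 9, 46, 28]
t=38: [7, 4, 7, 8, 50, 4]
t=39: [3, 48, 3, 6, 9, 48]
t=40: [46, 5, 46, 54, 10, 5]
t=41: [54, 54, 54, 23, 14, 54]
t=42: [20, 20, 20, 45, 22, 20]
t=43: [40, 40, 40, 52, 45, 40]
t=44: [38, 38, 38, 17, 51, 38]
t=45: [32, 32, 32, 30, 13, 32]
t=46: [14, 14, 14, 9, 18, 14]
t=47: [21, 21, 21, 9, 32, 21]
t=48: [41, 41, 41, 10, 17, 41]
t=49: [40, 40, 40, 13, 31, 40]
t=50: [37, 37, 37, 20, 14, 37]
t=51: [30, 30, 30, 38, 23, 30]
t=52: [10, 10, 10, 31, 44, 10]
t=53: [11, 11, 11, 12, 45, 11]
t=54: [14, 14, 14, 16, 48, 14]
t=55: [21, 21, 21, 26, 4, 21]
t=56: [43, 43, 43, 56, 52, 43]
t=57: [46, 46, 46, 27, 17, 46]
t=58: [54, 54, 54, 6, 32, 54]
t=59: [20, 20, 20, 54, 16, 20]
t=60: [39, 39, 39, 22, 29, 39]
t=61: [35, 35, 35, 44, 10, 35]
t=62: [24, 24, 24, 47, 12, 24]
t=63: [51, 51, 51, 58, 20, 51]
t=64: [12, 12, 12, 30, 36, 12]
t=65: [16, 16, 16, 10, 25, 16]
t=66: [28, 28, 28, 12, 51, 28]
t=67: [3, 3, 3, 14, 10, 3]
t=68: [48, 48, 48, 24, 14, 48]
t=69: [3, 3, 3, 46, 20, 3]
t=70: [49, 49, 49, 55, 41, 49]
t=71: [6, 6, 6, 21, 37, 6]
t=72: [57, 57, 57, 44, 33, 57]
t=73: [29, 29, 29, 47, 19, 29]
t=74: [8, 8, 8, 54, 34, 8]
t=75: [4, 4, 4, 18, 19, 4]
t=76: [52, 52, 52, 35, 38, 52]
t=77: [14, 14, 14, 23, 30, 14]
t=78: [22, 22, 22, 45, 11, 22]
t=79: [45, 45, 45, 52, 17, 45]
t=80: [52, 52, 52, 18, 32, 52]
t=81: [14, 14, 14, 31, 15, 14]
t=82: [21, 21, 21, 13, 24, 21]
t=83: [42, 42, 42, 22, 50, 42]
t=84: [44, 44, 44, 44, 12, 44]
t=85: [50, 50, 50, 50, 20, 50]
t=86: [8, 8, 8, 8, 36, 8]
t=87: [4, 4, 4, 4, 24, 4]
t=88: [52, 52, 52, 52, 52, 52]
t=89: [14, 14, 14, 14, 14, 14]
t=90: [22, 22, 22, 22, 22, 22]
t=91: [46, 46, 46, 46, 46, 46]
t=92: [57, 57, 57, 57, 57, 57]
t=93: [29, 29, 29, 29, 29, 29]
t=94: [6, 6, 6, 6, 6, 6]
t=95: [59, 59, 59, 59, 59, 59]
t=96: [35, 35, 35, 35, 35, 35]
t=97: [24, 24, 24, 24, 24, 24]
t=98: [52, 52, 52, 52, 52, 52]

Answer: 10
Key observation: The state at step 88, [52, 52, 52, 52, 52, 52], reappears at step 98 — and no state repeats earlier — so the cycle the system enters has period 10.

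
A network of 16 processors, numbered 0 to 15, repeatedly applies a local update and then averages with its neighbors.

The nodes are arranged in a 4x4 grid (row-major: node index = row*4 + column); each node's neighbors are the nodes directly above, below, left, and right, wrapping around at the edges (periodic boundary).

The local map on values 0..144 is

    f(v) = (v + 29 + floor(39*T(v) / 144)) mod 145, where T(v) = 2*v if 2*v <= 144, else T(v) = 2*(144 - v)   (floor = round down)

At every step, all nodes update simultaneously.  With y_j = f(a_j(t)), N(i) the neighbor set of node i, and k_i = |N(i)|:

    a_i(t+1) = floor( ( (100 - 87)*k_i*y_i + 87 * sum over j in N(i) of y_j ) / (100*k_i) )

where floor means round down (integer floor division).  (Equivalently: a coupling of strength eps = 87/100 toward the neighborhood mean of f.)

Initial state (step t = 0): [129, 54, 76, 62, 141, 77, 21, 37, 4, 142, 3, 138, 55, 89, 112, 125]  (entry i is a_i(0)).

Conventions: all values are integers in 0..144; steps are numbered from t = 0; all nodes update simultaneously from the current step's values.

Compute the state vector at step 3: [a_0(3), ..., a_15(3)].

Answer: [63, 24, 122, 23, 6, 64, 51, 64, 5, 36, 84, 36, 7, 65, 53, 64]

Derivation:
t=0: [129, 54, 76, 62, 141, 77, 21, 37, 4, 142, 3, 138, 55, 89, 112, 125]
t=1: [84, 81, 85, 74, 65, 67, 95, 62, 46, 49, 31, 40, 31, 57, 44, 62]
t=2: [106, 72, 83, 72, 93, 100, 72, 95, 99, 105, 74, 103, 83, 106, 81, 103]
t=3: [63, 24, 122, 23, 6, 64, 51, 64, 5, 36, 84, 36, 7, 65, 53, 64]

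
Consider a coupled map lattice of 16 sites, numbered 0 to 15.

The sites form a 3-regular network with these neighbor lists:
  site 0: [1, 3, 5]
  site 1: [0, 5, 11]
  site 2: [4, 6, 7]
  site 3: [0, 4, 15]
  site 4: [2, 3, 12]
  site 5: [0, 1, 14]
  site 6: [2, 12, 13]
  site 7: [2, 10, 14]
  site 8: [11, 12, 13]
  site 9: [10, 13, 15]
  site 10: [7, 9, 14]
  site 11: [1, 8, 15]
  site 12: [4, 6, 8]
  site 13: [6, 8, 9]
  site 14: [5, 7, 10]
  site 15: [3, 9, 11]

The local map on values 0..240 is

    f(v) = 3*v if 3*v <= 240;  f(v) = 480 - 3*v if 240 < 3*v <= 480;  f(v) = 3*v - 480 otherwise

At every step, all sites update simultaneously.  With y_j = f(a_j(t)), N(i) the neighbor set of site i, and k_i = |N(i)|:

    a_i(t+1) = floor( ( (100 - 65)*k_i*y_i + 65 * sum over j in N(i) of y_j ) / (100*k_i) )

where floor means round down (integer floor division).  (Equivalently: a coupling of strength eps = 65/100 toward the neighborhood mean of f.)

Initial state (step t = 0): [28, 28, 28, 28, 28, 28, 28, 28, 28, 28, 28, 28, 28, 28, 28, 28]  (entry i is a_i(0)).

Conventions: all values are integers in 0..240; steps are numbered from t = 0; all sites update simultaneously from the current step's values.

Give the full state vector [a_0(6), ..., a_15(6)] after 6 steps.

Simulating step by step:
t=0: [28, 28, 28, 28, 28, 28, 28, 28, 28, 28, 28, 28, 28, 28, 28, 28]
t=1: [84, 84, 84, 84, 84, 84, 84, 84, 84, 84, 84, 84, 84, 84, 84, 84]
t=2: [228, 228, 228, 228, 228, 228, 228, 228, 228, 228, 228, 228, 228, 228, 228, 228]
t=3: [204, 204, 204, 204, 204, 204, 204, 204, 204, 204, 204, 204, 204, 204, 204, 204]
t=4: [132, 132, 132, 132, 132, 132, 132, 132, 132, 132, 132, 132, 132, 132, 132, 132]
t=5: [84, 84, 84, 84, 84, 84, 84, 84, 84, 84, 84, 84, 84, 84, 84, 84]
t=6: [228, 228, 228, 228, 228, 228, 228, 228, 228, 228, 228, 228, 228, 228, 228, 228]

Answer: [228, 228, 228, 228, 228, 228, 228, 228, 228, 228, 228, 228, 228, 228, 228, 228]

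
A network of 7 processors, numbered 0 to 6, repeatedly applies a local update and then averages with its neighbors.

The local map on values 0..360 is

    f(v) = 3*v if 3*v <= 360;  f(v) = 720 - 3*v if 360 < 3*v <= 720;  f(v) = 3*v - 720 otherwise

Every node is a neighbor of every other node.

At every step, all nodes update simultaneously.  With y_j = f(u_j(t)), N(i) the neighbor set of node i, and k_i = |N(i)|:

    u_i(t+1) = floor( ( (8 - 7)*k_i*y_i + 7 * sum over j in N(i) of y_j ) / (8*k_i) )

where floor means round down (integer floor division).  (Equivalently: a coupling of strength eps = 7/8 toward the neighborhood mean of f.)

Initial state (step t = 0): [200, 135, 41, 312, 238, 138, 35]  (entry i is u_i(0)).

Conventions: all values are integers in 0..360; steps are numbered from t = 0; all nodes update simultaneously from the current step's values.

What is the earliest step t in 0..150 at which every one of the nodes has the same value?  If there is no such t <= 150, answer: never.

Answer: 2
Key observation: Synchronization is absorbing here: once all nodes are equal they stay equal, and step 2 is the first all-equal step.

Derivation:
t=0: [200, 135, 41, 312, 238, 138, 35]  (not all equal)
t=1: [171, 167, 171, 169, 173, 167, 171]  (not all equal)
t=2: [210, 210, 210, 210, 210, 210, 210]  (all equal)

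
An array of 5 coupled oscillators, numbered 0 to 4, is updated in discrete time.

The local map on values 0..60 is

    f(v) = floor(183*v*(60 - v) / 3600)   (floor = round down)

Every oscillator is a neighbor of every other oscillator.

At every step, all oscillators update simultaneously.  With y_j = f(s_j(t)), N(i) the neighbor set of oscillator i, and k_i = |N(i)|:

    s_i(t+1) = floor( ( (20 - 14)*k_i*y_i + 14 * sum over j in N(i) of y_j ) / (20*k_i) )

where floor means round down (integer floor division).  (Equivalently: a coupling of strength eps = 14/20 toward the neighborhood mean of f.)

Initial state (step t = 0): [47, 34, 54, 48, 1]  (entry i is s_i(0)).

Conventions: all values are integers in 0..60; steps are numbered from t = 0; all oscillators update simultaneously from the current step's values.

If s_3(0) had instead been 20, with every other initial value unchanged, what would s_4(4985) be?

Answer: s_4(4985) = 35
Key observation: The state at step 2, [44, 44, 44, 44, 44], reappears at step 4: the system is in a cycle of period 2 from step 2 on.  Therefore the state at step 4985 equals the state at step 2 + ((4985 - 2) mod 2) = 3, which is [35, 35, 35, 35, 35].

Derivation:
t=0: [47, 34, 54, 20, 1]
t=1: [27, 28, 25, 28, 23]
t=2: [44, 44, 44, 44, 44]
t=3: [35, 35, 35, 35, 35]
t=4: [44, 44, 44, 44, 44]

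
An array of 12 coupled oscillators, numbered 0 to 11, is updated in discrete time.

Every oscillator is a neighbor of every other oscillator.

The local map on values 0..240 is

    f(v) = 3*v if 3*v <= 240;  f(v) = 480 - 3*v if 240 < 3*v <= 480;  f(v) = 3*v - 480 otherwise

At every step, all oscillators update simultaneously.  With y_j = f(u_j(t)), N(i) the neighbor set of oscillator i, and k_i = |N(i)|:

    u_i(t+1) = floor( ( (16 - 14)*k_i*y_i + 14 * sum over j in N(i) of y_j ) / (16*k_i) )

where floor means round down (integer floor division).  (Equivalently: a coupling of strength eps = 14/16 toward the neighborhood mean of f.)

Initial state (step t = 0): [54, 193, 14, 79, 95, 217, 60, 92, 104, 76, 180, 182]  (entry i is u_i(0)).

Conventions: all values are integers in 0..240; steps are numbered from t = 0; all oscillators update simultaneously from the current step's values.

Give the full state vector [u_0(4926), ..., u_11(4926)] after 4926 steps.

Answer: [132, 132, 132, 132, 132, 132, 132, 132, 132, 132, 132, 132]
Key observation: The state at step 3, [84, 84, 84, 84, 84, 84, 84, 84, 84, 84, 84, 84], reappears at step 7: the system is in a cycle of period 4 from step 3 on.  Therefore the state at step 4926 equals the state at step 3 + ((4926 - 3) mod 4) = 6, which is [132, 132, 132, 132, 132, 132, 132, 132, 132, 132, 132, 132].

Derivation:
t=0: [54, 193, 14, 79, 95, 217, 60, 92, 104, 76, 180, 182]
t=1: [151, 148, 146, 154, 153, 151, 152, 153, 151, 154, 146, 147]
t=2: [28, 28, 29, 28, 28, 28, 28, 28, 28, 28, 29, 28]
t=3: [84, 84, 84, 84, 84, 84, 84, 84, 84, 84, 84, 84]
t=4: [228, 228, 228, 228, 228, 228, 228, 228, 228, 228, 228, 228]
t=5: [204, 204, 204, 204, 204, 204, 204, 204, 204, 204, 204, 204]
t=6: [132, 132, 132, 132, 132, 132, 132, 132, 132, 132, 132, 132]
t=7: [84, 84, 84, 84, 84, 84, 84, 84, 84, 84, 84, 84]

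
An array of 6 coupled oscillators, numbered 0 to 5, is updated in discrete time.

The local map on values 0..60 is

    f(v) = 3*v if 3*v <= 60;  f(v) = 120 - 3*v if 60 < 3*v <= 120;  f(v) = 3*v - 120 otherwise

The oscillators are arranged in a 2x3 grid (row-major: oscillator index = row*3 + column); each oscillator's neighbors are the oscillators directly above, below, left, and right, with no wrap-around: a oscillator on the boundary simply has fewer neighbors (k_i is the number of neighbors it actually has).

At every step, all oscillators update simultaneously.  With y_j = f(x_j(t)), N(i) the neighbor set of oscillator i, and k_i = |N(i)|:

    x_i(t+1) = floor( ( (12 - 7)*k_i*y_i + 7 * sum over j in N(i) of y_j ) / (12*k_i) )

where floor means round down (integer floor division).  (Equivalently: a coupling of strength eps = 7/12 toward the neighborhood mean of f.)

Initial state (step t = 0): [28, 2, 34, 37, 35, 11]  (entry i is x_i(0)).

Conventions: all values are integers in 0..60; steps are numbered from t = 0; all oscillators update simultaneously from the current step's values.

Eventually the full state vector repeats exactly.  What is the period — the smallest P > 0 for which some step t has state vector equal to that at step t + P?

Answer: 4
Key observation: The state at step 22, [3, 3, 3, 3, 3, 3], reappears at step 26 — and no state repeats earlier — so the cycle the system enters has period 4.

Derivation:
t=0: [28, 2, 34, 37, 35, 11]
t=1: [19, 15, 18, 18, 15, 23]
t=2: [52, 49, 50, 52, 47, 50]
t=3: [33, 28, 29, 31, 26, 27]
t=4: [27, 33, 35, 29, 37, 38]
t=5: [32, 21, 14, 27, 15, 9]
t=6: [38, 45, 42, 36, 42, 36]
t=7: [10, 9, 10, 8, 10, 8]
t=8: [27, 28, 27, 27, 27, 27]
t=9: [38, 37, 38, 39, 38, 39]
t=10: [6, 7, 6, 4, 5, 4]
t=11: [17, 18, 17, 14, 15, 14]
t=12: [49, 51, 49, 45, 45, 45]
t=13: [25, 27, 25, 18, 18, 18]
t=14: [45, 44, 45, 51, 51, 51]
t=15: [19, 17, 19, 27, 28, 27]
t=16: [50, 50, 50, 43, 40, 43]
t=17: [23, 24, 23, 12, 9, 12]
t=18: [45, 45, 45, 37, 34, 37]
t=19: [13, 15, 13, 13, 13, 13]
t=20: [40, 41, 40, 39, 40, 39]
t=21: [1, 1, 1, 1, 1, 1]
t=22: [3, 3, 3, 3, 3, 3]
t=23: [9, 9, 9, 9, 9, 9]
t=24: [27, 27, 27, 27, 27, 27]
t=25: [39, 39, 39, 39, 39, 39]
t=26: [3, 3, 3, 3, 3, 3]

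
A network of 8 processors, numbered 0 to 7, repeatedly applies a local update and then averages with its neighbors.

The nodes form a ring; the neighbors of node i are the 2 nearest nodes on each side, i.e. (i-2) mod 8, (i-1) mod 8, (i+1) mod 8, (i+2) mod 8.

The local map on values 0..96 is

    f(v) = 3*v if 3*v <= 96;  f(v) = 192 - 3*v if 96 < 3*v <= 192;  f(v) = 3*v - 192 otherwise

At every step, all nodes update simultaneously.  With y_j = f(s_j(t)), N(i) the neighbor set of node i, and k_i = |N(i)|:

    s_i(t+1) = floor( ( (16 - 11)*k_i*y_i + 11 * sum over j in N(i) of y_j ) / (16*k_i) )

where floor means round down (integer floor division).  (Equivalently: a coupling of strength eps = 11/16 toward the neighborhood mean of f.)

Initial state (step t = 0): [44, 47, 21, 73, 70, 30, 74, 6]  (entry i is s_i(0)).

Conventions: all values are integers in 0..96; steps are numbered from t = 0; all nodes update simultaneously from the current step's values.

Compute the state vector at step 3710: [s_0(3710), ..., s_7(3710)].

Simulating step by step:
t=0: [44, 47, 21, 73, 70, 30, 74, 6]
t=1: [46, 44, 46, 46, 41, 44, 41, 45]
t=2: [58, 56, 57, 58, 62, 61, 62, 59]
t=3: [16, 19, 17, 15, 11, 10, 10, 14]
t=4: [45, 49, 47, 43, 37, 35, 35, 41]
t=5: [61, 55, 58, 65, 74, 78, 77, 69]
t=6: [19, 16, 17, 21, 26, 28, 28, 24]
t=7: [61, 56, 58, 64, 72, 77, 76, 69]
t=8: [18, 14, 15, 18, 23, 25, 26, 23]
t=9: [57, 51, 51, 56, 64, 69, 70, 64]
t=10: [23, 26, 26, 23, 16, 11, 11, 15]
t=11: [61, 69, 69, 62, 51, 43, 43, 50]
t=12: [26, 17, 16, 24, 37, 45, 45, 38]
t=13: [64, 63, 63, 63, 65, 67, 68, 66]
t=14: [4, 3, 2, 4, 5, 6, 6, 6]
t=15: [12, 11, 10, 12, 13, 16, 16, 15]
t=16: [38, 35, 34, 37, 40, 43, 43, 42]
t=17: [76, 81, 82, 78, 73, 68, 67, 70]
t=18: [33, 41, 43, 37, 28, 20, 18, 24]
t=19: [73, 74, 75, 72, 70, 68, 69, 69]
t=20: [24, 26, 27, 23, 20, 16, 17, 19]
t=21: [68, 72, 73, 67, 61, 55, 56, 60]
t=22: [18, 17, 17, 17, 17, 17, 17, 18]
t=23: [52, 52, 51, 51, 51, 51, 52, 52]
t=24: [36, 37, 37, 38, 38, 37, 37, 36]
t=25: [82, 81, 80, 79, 79, 80, 81, 82]
t=26: [51, 50, 48, 47, 47, 48, 50, 51]
t=27: [41, 43, 46, 48, 48, 46, 43, 41]
t=28: [64, 60, 56, 52, 52, 56, 60, 64]
t=29: [8, 14, 21, 27, 27, 21, 14, 8]
t=30: [36, 46, 58, 68, 68, 58, 46, 36]
t=31: [62, 50, 33, 21, 21, 33, 50, 62]
t=32: [33, 42, 58, 69, 69, 58, 42, 33]
t=33: [70, 58, 38, 24, 24, 38, 58, 70]
t=34: [28, 37, 55, 64, 64, 55, 37, 28]
t=35: [73, 58, 36, 23, 23, 36, 58, 73]
t=36: [33, 41, 57, 65, 65, 57, 41, 33]
t=37: [72, 57, 35, 20, 20, 35, 57, 72]
t=38: [33, 40, 55, 62, 62, 55, 40, 33]
t=39: [74, 60, 38, 24, 24, 38, 60, 74]
t=40: [32, 39, 56, 63, 63, 56, 39, 32]
t=41: [76, 61, 37, 22, 22, 37, 61, 76]
t=42: [34, 40, 55, 61, 61, 55, 40, 34]
t=43: [72, 59, 39, 26, 26, 39, 59, 72]
t=44: [29, 39, 56, 66, 66, 56, 39, 29]
t=45: [72, 58, 37, 24, 24, 37, 58, 72]
t=46: [31, 40, 57, 65, 65, 57, 40, 31]
t=47: [73, 58, 35, 21, 21, 35, 58, 73]
t=48: [34, 40, 56, 63, 63, 56, 40, 34]
t=49: [72, 58, 36, 22, 22, 36, 58, 72]
t=50: [32, 39, 56, 63, 63, 56, 39, 32]

Answer: [32, 39, 56, 63, 63, 56, 39, 32]
Key observation: The state at step 40, [32, 39, 56, 63, 63, 56, 39, 32], reappears at step 50: the system is in a cycle of period 10 from step 40 on.  Therefore the state at step 3710 equals the state at step 40 + ((3710 - 40) mod 10) = 40, which is [32, 39, 56, 63, 63, 56, 39, 32].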